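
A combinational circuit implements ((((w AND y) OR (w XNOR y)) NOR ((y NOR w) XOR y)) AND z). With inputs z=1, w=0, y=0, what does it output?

Substituting: ((((0 AND 0) OR (0 XNOR 0)) NOR ((0 NOR 0) XOR 0)) AND 1)
= 0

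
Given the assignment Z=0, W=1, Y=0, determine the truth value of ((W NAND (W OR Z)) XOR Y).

Substituting: ((1 NAND (1 OR 0)) XOR 0)
= 0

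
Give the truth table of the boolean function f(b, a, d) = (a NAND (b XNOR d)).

b | a | d | Output
------------------
0 | 0 | 0 | 1
0 | 0 | 1 | 1
0 | 1 | 0 | 0
0 | 1 | 1 | 1
1 | 0 | 0 | 1
1 | 0 | 1 | 1
1 | 1 | 0 | 1
1 | 1 | 1 | 0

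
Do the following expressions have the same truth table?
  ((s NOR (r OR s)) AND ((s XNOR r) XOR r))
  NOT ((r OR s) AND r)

No. Counterexample: with r=0, s=1, Expression 1 = 0 but Expression 2 = 1.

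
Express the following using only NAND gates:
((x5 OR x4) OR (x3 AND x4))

((((x5 NAND x5) NAND (x4 NAND x4)) NAND ((x5 NAND x5) NAND (x4 NAND x4))) NAND (((x3 NAND x4) NAND (x3 NAND x4)) NAND ((x3 NAND x4) NAND (x3 NAND x4))))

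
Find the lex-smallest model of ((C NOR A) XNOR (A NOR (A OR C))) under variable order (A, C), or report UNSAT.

A=0, C=0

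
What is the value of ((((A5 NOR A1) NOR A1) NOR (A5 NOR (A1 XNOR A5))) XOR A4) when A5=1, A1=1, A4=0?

Substituting: ((((1 NOR 1) NOR 1) NOR (1 NOR (1 XNOR 1))) XOR 0)
= 1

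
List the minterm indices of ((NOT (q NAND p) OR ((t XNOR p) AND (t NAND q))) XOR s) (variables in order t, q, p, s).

Σm(0, 3, 4, 6, 9, 10, 13, 14) = (NOT t AND NOT q AND NOT p AND NOT s) OR (NOT t AND NOT q AND p AND s) OR (NOT t AND q AND NOT p AND NOT s) OR (NOT t AND q AND p AND NOT s) OR (t AND NOT q AND NOT p AND s) OR (t AND NOT q AND p AND NOT s) OR (t AND q AND NOT p AND s) OR (t AND q AND p AND NOT s)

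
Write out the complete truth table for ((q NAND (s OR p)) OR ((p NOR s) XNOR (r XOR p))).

r | p | s | q | Output
----------------------
0 | 0 | 0 | 0 | 1
0 | 0 | 0 | 1 | 1
0 | 0 | 1 | 0 | 1
0 | 0 | 1 | 1 | 1
0 | 1 | 0 | 0 | 1
0 | 1 | 0 | 1 | 0
0 | 1 | 1 | 0 | 1
0 | 1 | 1 | 1 | 0
1 | 0 | 0 | 0 | 1
1 | 0 | 0 | 1 | 1
1 | 0 | 1 | 0 | 1
1 | 0 | 1 | 1 | 0
1 | 1 | 0 | 0 | 1
1 | 1 | 0 | 1 | 1
1 | 1 | 1 | 0 | 1
1 | 1 | 1 | 1 | 1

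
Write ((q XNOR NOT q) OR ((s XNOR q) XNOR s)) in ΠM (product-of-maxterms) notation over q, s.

ΠM(0, 1) = (q OR s) AND (q OR NOT s)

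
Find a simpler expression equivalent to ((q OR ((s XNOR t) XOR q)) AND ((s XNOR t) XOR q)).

By absorption (E AND (E OR v) = E):
= ((s XNOR t) XOR q)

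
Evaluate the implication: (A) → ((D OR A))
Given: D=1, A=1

Antecedent (A) = 1; consequent ((D OR A)) = 1.
1 → 1 = 1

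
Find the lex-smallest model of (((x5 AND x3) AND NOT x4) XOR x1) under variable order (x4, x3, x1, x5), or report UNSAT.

x4=0, x3=0, x1=1, x5=0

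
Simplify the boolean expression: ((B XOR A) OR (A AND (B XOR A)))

By absorption (E OR (E AND v) = E):
= (B XOR A)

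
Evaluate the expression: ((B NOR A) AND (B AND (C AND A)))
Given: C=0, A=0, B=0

Substituting: ((0 NOR 0) AND (0 AND (0 AND 0)))
= 0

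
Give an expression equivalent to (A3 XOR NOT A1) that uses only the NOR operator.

((((A3 NOR (A1 NOR A1)) NOR (A3 NOR (A1 NOR A1))) NOR ((A3 NOR (A1 NOR A1)) NOR (A3 NOR (A1 NOR A1)))) NOR ((((A3 NOR A3) NOR ((A1 NOR A1) NOR (A1 NOR A1))) NOR ((A3 NOR A3) NOR ((A1 NOR A1) NOR (A1 NOR A1)))) NOR (((A3 NOR A3) NOR ((A1 NOR A1) NOR (A1 NOR A1))) NOR ((A3 NOR A3) NOR ((A1 NOR A1) NOR (A1 NOR A1))))))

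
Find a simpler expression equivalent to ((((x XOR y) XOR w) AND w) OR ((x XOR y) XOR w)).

By absorption (E OR (E AND v) = E):
= ((x XOR y) XOR w)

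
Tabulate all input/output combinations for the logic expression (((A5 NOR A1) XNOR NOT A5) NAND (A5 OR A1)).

A1 | A5 | Output
----------------
0 | 0 | 1
0 | 1 | 0
1 | 0 | 1
1 | 1 | 0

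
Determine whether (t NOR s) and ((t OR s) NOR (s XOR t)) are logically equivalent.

Yes, they are equivalent — the two output columns agree on all 4 assignments:
t | s | Expression 1 | Expression 2
-----------------------------------
0 | 0 | 1 | 1
0 | 1 | 0 | 0
1 | 0 | 0 | 0
1 | 1 | 0 | 0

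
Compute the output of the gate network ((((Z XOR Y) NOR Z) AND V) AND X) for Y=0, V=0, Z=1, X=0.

Substituting: ((((1 XOR 0) NOR 1) AND 0) AND 0)
= 0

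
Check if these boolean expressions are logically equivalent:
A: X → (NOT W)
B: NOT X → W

No, Inverse is not equivalent to original (counterexample: W=0, X=0)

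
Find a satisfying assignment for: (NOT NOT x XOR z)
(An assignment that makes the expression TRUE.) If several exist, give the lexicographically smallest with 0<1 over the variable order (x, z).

x=0, z=1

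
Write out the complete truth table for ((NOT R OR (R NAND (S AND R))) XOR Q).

R | Q | S | Output
------------------
0 | 0 | 0 | 1
0 | 0 | 1 | 1
0 | 1 | 0 | 0
0 | 1 | 1 | 0
1 | 0 | 0 | 1
1 | 0 | 1 | 0
1 | 1 | 0 | 0
1 | 1 | 1 | 1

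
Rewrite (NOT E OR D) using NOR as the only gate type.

(((E NOR E) NOR D) NOR ((E NOR E) NOR D))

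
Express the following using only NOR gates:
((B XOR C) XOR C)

((((((((B NOR C) NOR (B NOR C)) NOR ((B NOR C) NOR (B NOR C))) NOR ((((B NOR B) NOR (C NOR C)) NOR ((B NOR B) NOR (C NOR C))) NOR (((B NOR B) NOR (C NOR C)) NOR ((B NOR B) NOR (C NOR C))))) NOR C) NOR (((((B NOR C) NOR (B NOR C)) NOR ((B NOR C) NOR (B NOR C))) NOR ((((B NOR B) NOR (C NOR C)) NOR ((B NOR B) NOR (C NOR C))) NOR (((B NOR B) NOR (C NOR C)) NOR ((B NOR B) NOR (C NOR C))))) NOR C)) NOR ((((((B NOR C) NOR (B NOR C)) NOR ((B NOR C) NOR (B NOR C))) NOR ((((B NOR B) NOR (C NOR C)) NOR ((B NOR B) NOR (C NOR C))) NOR (((B NOR B) NOR (C NOR C)) NOR ((B NOR B) NOR (C NOR C))))) NOR C) NOR (((((B NOR C) NOR (B NOR C)) NOR ((B NOR C) NOR (B NOR C))) NOR ((((B NOR B) NOR (C NOR C)) NOR ((B NOR B) NOR (C NOR C))) NOR (((B NOR B) NOR (C NOR C)) NOR ((B NOR B) NOR (C NOR C))))) NOR C))) NOR ((((((((B NOR C) NOR (B NOR C)) NOR ((B NOR C) NOR (B NOR C))) NOR ((((B NOR B) NOR (C NOR C)) NOR ((B NOR B) NOR (C NOR C))) NOR (((B NOR B) NOR (C NOR C)) NOR ((B NOR B) NOR (C NOR C))))) NOR ((((B NOR C) NOR (B NOR C)) NOR ((B NOR C) NOR (B NOR C))) NOR ((((B NOR B) NOR (C NOR C)) NOR ((B NOR B) NOR (C NOR C))) NOR (((B NOR B) NOR (C NOR C)) NOR ((B NOR B) NOR (C NOR C)))))) NOR (C NOR C)) NOR ((((((B NOR C) NOR (B NOR C)) NOR ((B NOR C) NOR (B NOR C))) NOR ((((B NOR B) NOR (C NOR C)) NOR ((B NOR B) NOR (C NOR C))) NOR (((B NOR B) NOR (C NOR C)) NOR ((B NOR B) NOR (C NOR C))))) NOR ((((B NOR C) NOR (B NOR C)) NOR ((B NOR C) NOR (B NOR C))) NOR ((((B NOR B) NOR (C NOR C)) NOR ((B NOR B) NOR (C NOR C))) NOR (((B NOR B) NOR (C NOR C)) NOR ((B NOR B) NOR (C NOR C)))))) NOR (C NOR C))) NOR (((((((B NOR C) NOR (B NOR C)) NOR ((B NOR C) NOR (B NOR C))) NOR ((((B NOR B) NOR (C NOR C)) NOR ((B NOR B) NOR (C NOR C))) NOR (((B NOR B) NOR (C NOR C)) NOR ((B NOR B) NOR (C NOR C))))) NOR ((((B NOR C) NOR (B NOR C)) NOR ((B NOR C) NOR (B NOR C))) NOR ((((B NOR B) NOR (C NOR C)) NOR ((B NOR B) NOR (C NOR C))) NOR (((B NOR B) NOR (C NOR C)) NOR ((B NOR B) NOR (C NOR C)))))) NOR (C NOR C)) NOR ((((((B NOR C) NOR (B NOR C)) NOR ((B NOR C) NOR (B NOR C))) NOR ((((B NOR B) NOR (C NOR C)) NOR ((B NOR B) NOR (C NOR C))) NOR (((B NOR B) NOR (C NOR C)) NOR ((B NOR B) NOR (C NOR C))))) NOR ((((B NOR C) NOR (B NOR C)) NOR ((B NOR C) NOR (B NOR C))) NOR ((((B NOR B) NOR (C NOR C)) NOR ((B NOR B) NOR (C NOR C))) NOR (((B NOR B) NOR (C NOR C)) NOR ((B NOR B) NOR (C NOR C)))))) NOR (C NOR C)))))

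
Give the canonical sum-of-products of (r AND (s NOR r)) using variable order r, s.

Σm() = FALSE (no minterms)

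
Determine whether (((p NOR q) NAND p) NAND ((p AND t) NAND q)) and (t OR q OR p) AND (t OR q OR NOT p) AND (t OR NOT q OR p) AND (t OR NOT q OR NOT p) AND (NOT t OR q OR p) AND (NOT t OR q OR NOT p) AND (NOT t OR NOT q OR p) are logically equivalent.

Yes, they are equivalent — the two output columns agree on all 8 assignments:
t | q | p | Expression 1 | Expression 2
---------------------------------------
0 | 0 | 0 | 0 | 0
0 | 0 | 1 | 0 | 0
0 | 1 | 0 | 0 | 0
0 | 1 | 1 | 0 | 0
1 | 0 | 0 | 0 | 0
1 | 0 | 1 | 0 | 0
1 | 1 | 0 | 0 | 0
1 | 1 | 1 | 1 | 1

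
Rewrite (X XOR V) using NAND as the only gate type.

((X NAND (X NAND V)) NAND (V NAND (X NAND V)))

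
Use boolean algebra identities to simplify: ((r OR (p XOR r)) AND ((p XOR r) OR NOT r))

By distribution ((E OR v) AND (E OR NOT v) = E):
= (p XOR r)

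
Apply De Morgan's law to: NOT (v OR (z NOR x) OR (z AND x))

NOT v AND NOT (z NOR x) AND NOT (z AND x)
De Morgan's: NOT(OR of terms) = AND of negations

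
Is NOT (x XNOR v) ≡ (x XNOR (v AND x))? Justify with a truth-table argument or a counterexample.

No. Counterexample: with x=0, v=0, Expression 1 = 0 but Expression 2 = 1.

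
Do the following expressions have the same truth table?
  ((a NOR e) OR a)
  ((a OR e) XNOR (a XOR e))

No. Counterexample: with a=0, e=1, Expression 1 = 0 but Expression 2 = 1.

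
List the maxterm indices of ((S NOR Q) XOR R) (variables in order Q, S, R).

ΠM(1, 2, 4, 6) = (Q OR S OR NOT R) AND (Q OR NOT S OR R) AND (NOT Q OR S OR R) AND (NOT Q OR NOT S OR R)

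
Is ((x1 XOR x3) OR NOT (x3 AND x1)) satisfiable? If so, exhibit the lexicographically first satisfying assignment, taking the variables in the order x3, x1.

x3=0, x1=0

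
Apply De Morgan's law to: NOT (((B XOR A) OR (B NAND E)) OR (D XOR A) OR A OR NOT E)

NOT ((B XOR A) OR (B NAND E)) AND NOT (D XOR A) AND NOT A AND E
De Morgan's: NOT(OR of terms) = AND of negations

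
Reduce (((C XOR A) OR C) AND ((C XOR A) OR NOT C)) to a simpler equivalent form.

By distribution ((E OR v) AND (E OR NOT v) = E):
= (C XOR A)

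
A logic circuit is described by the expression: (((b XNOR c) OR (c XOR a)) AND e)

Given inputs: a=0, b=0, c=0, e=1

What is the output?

Substituting: (((0 XNOR 0) OR (0 XOR 0)) AND 1)
= 1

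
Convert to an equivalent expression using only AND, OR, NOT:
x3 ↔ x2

(x3 AND x2) OR (NOT x3 AND NOT x2)
(Biconditional = both true or both false)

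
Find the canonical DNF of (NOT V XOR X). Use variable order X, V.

(NOT X AND NOT V) OR (X AND V)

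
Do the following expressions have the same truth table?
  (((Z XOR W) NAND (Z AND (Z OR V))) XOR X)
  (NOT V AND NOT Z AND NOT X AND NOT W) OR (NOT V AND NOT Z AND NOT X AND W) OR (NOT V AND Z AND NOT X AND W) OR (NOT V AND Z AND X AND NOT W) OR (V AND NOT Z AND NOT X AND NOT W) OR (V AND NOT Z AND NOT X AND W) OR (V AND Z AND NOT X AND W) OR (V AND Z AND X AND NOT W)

Yes, they are equivalent — the two output columns agree on all 16 assignments:
V | Z | X | W | Expression 1 | Expression 2
-------------------------------------------
0 | 0 | 0 | 0 | 1 | 1
0 | 0 | 0 | 1 | 1 | 1
0 | 0 | 1 | 0 | 0 | 0
0 | 0 | 1 | 1 | 0 | 0
0 | 1 | 0 | 0 | 0 | 0
0 | 1 | 0 | 1 | 1 | 1
0 | 1 | 1 | 0 | 1 | 1
0 | 1 | 1 | 1 | 0 | 0
1 | 0 | 0 | 0 | 1 | 1
1 | 0 | 0 | 1 | 1 | 1
1 | 0 | 1 | 0 | 0 | 0
1 | 0 | 1 | 1 | 0 | 0
1 | 1 | 0 | 0 | 0 | 0
1 | 1 | 0 | 1 | 1 | 1
1 | 1 | 1 | 0 | 1 | 1
1 | 1 | 1 | 1 | 0 | 0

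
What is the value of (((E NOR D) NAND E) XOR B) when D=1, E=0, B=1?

Substituting: (((0 NOR 1) NAND 0) XOR 1)
= 0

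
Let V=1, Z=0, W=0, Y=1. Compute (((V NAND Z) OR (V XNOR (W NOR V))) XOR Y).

Substituting: (((1 NAND 0) OR (1 XNOR (0 NOR 1))) XOR 1)
= 0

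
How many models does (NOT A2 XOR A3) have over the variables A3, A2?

Satisfying assignments: (0,0), (1,1)
Count: 2 out of 4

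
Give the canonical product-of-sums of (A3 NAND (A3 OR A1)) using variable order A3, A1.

ΠM(2, 3) = (NOT A3 OR A1) AND (NOT A3 OR NOT A1)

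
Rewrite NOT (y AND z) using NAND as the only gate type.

(((y NAND z) NAND (y NAND z)) NAND ((y NAND z) NAND (y NAND z)))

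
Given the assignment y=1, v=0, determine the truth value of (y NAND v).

Substituting: (1 NAND 0)
= 1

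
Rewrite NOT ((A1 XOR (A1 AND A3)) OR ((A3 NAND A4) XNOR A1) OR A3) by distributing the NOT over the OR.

NOT (A1 XOR (A1 AND A3)) AND NOT ((A3 NAND A4) XNOR A1) AND NOT A3
De Morgan's: NOT(OR of terms) = AND of negations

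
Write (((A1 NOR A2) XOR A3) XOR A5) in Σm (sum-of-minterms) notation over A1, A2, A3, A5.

Σm(0, 3, 5, 6, 9, 10, 13, 14) = (NOT A1 AND NOT A2 AND NOT A3 AND NOT A5) OR (NOT A1 AND NOT A2 AND A3 AND A5) OR (NOT A1 AND A2 AND NOT A3 AND A5) OR (NOT A1 AND A2 AND A3 AND NOT A5) OR (A1 AND NOT A2 AND NOT A3 AND A5) OR (A1 AND NOT A2 AND A3 AND NOT A5) OR (A1 AND A2 AND NOT A3 AND A5) OR (A1 AND A2 AND A3 AND NOT A5)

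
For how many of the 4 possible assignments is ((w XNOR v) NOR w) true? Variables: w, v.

Satisfying assignments: (0,1)
Count: 1 out of 4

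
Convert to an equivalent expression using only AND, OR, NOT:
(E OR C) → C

NOT (E OR C) OR C
(Implication elimination: A → B = NOT A OR B)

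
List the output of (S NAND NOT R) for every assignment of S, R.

S | R | Output
--------------
0 | 0 | 1
0 | 1 | 1
1 | 0 | 0
1 | 1 | 1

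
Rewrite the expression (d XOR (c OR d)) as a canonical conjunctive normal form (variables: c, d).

(c OR d) AND (c OR NOT d) AND (NOT c OR NOT d)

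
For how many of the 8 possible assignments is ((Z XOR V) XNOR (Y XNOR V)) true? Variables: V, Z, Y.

Satisfying assignments: (0,0,1), (0,1,0), (1,0,1), (1,1,0)
Count: 4 out of 8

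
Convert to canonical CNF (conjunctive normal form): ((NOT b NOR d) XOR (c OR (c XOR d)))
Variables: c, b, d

(c OR b OR d) AND (NOT c OR NOT b OR d)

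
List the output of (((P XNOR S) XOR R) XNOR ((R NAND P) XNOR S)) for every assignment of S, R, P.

S | R | P | Output
------------------
0 | 0 | 0 | 0
0 | 0 | 1 | 1
0 | 1 | 0 | 1
0 | 1 | 1 | 1
1 | 0 | 0 | 0
1 | 0 | 1 | 1
1 | 1 | 0 | 1
1 | 1 | 1 | 1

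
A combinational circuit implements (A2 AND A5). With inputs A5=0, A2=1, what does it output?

Substituting: (1 AND 0)
= 0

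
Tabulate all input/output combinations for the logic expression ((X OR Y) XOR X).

X | Y | Output
--------------
0 | 0 | 0
0 | 1 | 1
1 | 0 | 0
1 | 1 | 0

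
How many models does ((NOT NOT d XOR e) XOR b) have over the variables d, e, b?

Satisfying assignments: (0,0,1), (0,1,0), (1,0,0), (1,1,1)
Count: 4 out of 8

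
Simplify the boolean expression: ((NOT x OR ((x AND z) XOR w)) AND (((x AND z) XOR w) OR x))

By distribution ((E OR v) AND (E OR NOT v) = E):
= ((x AND z) XOR w)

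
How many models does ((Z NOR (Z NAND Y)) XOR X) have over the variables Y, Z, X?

Satisfying assignments: (0,0,1), (0,1,1), (1,0,1), (1,1,1)
Count: 4 out of 8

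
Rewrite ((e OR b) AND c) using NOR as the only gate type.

((((e NOR b) NOR (e NOR b)) NOR ((e NOR b) NOR (e NOR b))) NOR (c NOR c))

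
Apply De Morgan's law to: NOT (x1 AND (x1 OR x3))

NOT x1 OR NOT (x1 OR x3)
De Morgan's: NOT(AND of terms) = OR of negations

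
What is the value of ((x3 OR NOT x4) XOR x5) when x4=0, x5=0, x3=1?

Substituting: ((1 OR NOT 0) XOR 0)
= 1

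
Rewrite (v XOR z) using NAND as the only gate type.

((v NAND (v NAND z)) NAND (z NAND (v NAND z)))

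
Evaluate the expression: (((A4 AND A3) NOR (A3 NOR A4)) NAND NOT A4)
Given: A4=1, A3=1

Substituting: (((1 AND 1) NOR (1 NOR 1)) NAND NOT 1)
= 1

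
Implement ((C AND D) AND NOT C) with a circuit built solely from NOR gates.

((((C NOR C) NOR (D NOR D)) NOR ((C NOR C) NOR (D NOR D))) NOR ((C NOR C) NOR (C NOR C)))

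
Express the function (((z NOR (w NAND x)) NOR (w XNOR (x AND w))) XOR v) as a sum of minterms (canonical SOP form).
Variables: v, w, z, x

Σm(4, 6, 8, 9, 10, 11, 13, 15) = (NOT v AND w AND NOT z AND NOT x) OR (NOT v AND w AND z AND NOT x) OR (v AND NOT w AND NOT z AND NOT x) OR (v AND NOT w AND NOT z AND x) OR (v AND NOT w AND z AND NOT x) OR (v AND NOT w AND z AND x) OR (v AND w AND NOT z AND x) OR (v AND w AND z AND x)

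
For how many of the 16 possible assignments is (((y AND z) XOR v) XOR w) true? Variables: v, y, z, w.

Satisfying assignments: (0,0,0,1), (0,0,1,1), (0,1,0,1), (0,1,1,0), (1,0,0,0), (1,0,1,0), (1,1,0,0), (1,1,1,1)
Count: 8 out of 16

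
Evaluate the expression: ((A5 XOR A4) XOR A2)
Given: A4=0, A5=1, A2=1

Substituting: ((1 XOR 0) XOR 1)
= 0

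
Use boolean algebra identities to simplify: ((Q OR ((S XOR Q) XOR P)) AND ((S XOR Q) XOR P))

By absorption (E AND (E OR v) = E):
= ((S XOR Q) XOR P)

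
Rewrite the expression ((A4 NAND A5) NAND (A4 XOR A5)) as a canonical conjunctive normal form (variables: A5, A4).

(A5 OR NOT A4) AND (NOT A5 OR A4)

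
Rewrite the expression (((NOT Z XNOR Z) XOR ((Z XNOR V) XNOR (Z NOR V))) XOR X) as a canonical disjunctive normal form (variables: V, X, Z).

(NOT V AND NOT X AND NOT Z) OR (NOT V AND NOT X AND Z) OR (V AND NOT X AND NOT Z) OR (V AND X AND Z)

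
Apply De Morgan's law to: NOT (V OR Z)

NOT V AND NOT Z
De Morgan's: NOT(OR of terms) = AND of negations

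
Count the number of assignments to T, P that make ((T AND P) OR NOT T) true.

Satisfying assignments: (0,0), (0,1), (1,1)
Count: 3 out of 4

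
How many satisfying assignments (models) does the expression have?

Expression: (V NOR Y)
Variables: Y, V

Satisfying assignments: (0,0)
Count: 1 out of 4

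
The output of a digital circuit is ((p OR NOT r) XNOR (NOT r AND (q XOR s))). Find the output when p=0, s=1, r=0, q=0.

Substituting: ((0 OR NOT 0) XNOR (NOT 0 AND (0 XOR 1)))
= 1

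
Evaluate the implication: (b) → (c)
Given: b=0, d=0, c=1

Antecedent (b) = 0; consequent (c) = 1.
0 → 1 = 1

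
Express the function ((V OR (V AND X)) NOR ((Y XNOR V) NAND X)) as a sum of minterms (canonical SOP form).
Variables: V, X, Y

Σm(2) = (NOT V AND X AND NOT Y)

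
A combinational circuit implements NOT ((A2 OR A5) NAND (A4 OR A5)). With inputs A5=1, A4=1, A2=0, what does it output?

Substituting: NOT ((0 OR 1) NAND (1 OR 1))
= 1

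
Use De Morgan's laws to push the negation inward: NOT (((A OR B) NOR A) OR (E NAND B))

NOT ((A OR B) NOR A) AND NOT (E NAND B)
De Morgan's: NOT(OR of terms) = AND of negations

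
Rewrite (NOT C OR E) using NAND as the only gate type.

(((C NAND C) NAND (C NAND C)) NAND (E NAND E))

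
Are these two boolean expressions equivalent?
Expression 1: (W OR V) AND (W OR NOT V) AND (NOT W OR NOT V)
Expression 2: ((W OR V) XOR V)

Yes, they are equivalent — the two output columns agree on all 4 assignments:
W | V | Expression 1 | Expression 2
-----------------------------------
0 | 0 | 0 | 0
0 | 1 | 0 | 0
1 | 0 | 1 | 1
1 | 1 | 0 | 0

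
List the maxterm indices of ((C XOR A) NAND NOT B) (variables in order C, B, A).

ΠM(1, 4) = (C OR B OR NOT A) AND (NOT C OR B OR A)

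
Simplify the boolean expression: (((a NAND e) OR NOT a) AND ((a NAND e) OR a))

By distribution ((E OR v) AND (E OR NOT v) = E):
= (a NAND e)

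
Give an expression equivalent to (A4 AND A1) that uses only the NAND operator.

((A4 NAND A1) NAND (A4 NAND A1))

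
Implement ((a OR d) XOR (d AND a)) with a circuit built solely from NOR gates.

((((((a NOR d) NOR (a NOR d)) NOR ((d NOR d) NOR (a NOR a))) NOR (((a NOR d) NOR (a NOR d)) NOR ((d NOR d) NOR (a NOR a)))) NOR ((((a NOR d) NOR (a NOR d)) NOR ((d NOR d) NOR (a NOR a))) NOR (((a NOR d) NOR (a NOR d)) NOR ((d NOR d) NOR (a NOR a))))) NOR ((((((a NOR d) NOR (a NOR d)) NOR ((a NOR d) NOR (a NOR d))) NOR (((d NOR d) NOR (a NOR a)) NOR ((d NOR d) NOR (a NOR a)))) NOR ((((a NOR d) NOR (a NOR d)) NOR ((a NOR d) NOR (a NOR d))) NOR (((d NOR d) NOR (a NOR a)) NOR ((d NOR d) NOR (a NOR a))))) NOR (((((a NOR d) NOR (a NOR d)) NOR ((a NOR d) NOR (a NOR d))) NOR (((d NOR d) NOR (a NOR a)) NOR ((d NOR d) NOR (a NOR a)))) NOR ((((a NOR d) NOR (a NOR d)) NOR ((a NOR d) NOR (a NOR d))) NOR (((d NOR d) NOR (a NOR a)) NOR ((d NOR d) NOR (a NOR a)))))))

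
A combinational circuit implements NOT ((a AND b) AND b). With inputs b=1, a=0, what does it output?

Substituting: NOT ((0 AND 1) AND 1)
= 1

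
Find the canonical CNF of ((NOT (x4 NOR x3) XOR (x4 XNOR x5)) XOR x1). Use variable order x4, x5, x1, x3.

(x4 OR x5 OR x1 OR NOT x3) AND (x4 OR x5 OR NOT x1 OR x3) AND (x4 OR NOT x5 OR x1 OR x3) AND (x4 OR NOT x5 OR NOT x1 OR NOT x3) AND (NOT x4 OR x5 OR NOT x1 OR x3) AND (NOT x4 OR x5 OR NOT x1 OR NOT x3) AND (NOT x4 OR NOT x5 OR x1 OR x3) AND (NOT x4 OR NOT x5 OR x1 OR NOT x3)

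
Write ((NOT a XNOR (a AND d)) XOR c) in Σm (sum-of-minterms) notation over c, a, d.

Σm(2, 4, 5, 7) = (NOT c AND a AND NOT d) OR (c AND NOT a AND NOT d) OR (c AND NOT a AND d) OR (c AND a AND d)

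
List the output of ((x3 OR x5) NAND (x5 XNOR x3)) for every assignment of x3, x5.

x3 | x5 | Output
----------------
0 | 0 | 1
0 | 1 | 1
1 | 0 | 1
1 | 1 | 0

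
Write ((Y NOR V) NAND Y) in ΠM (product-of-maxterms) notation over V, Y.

ΠM() = TRUE (no maxterms)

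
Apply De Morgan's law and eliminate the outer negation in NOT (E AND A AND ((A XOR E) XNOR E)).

NOT E OR NOT A OR NOT ((A XOR E) XNOR E)
De Morgan's: NOT(AND of terms) = OR of negations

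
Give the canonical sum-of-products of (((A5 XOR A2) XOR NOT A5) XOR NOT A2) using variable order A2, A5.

Σm() = FALSE (no minterms)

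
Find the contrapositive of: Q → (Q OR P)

Contrapositive: NOT (Q OR P) → NOT Q
Note: A statement and its contrapositive are logically equivalent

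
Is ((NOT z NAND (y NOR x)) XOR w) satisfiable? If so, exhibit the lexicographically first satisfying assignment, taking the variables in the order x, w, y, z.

x=0, w=0, y=0, z=1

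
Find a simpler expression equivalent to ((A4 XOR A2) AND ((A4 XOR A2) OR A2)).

By absorption (E AND (E OR v) = E):
= (A4 XOR A2)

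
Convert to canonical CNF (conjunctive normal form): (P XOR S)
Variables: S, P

(S OR P) AND (NOT S OR NOT P)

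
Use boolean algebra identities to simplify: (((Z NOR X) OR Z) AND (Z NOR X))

By absorption (E AND (E OR v) = E):
= (Z NOR X)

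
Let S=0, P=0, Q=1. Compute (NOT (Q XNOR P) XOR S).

Substituting: (NOT (1 XNOR 0) XOR 0)
= 1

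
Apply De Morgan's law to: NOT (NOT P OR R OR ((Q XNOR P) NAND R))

P AND NOT R AND NOT ((Q XNOR P) NAND R)
De Morgan's: NOT(OR of terms) = AND of negations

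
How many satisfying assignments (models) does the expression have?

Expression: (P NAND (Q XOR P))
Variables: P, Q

Satisfying assignments: (0,0), (0,1), (1,1)
Count: 3 out of 4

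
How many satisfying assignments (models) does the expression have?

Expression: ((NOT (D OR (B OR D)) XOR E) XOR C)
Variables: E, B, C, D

Satisfying assignments: (0,0,0,0), (0,0,1,1), (0,1,1,0), (0,1,1,1), (1,0,0,1), (1,0,1,0), (1,1,0,0), (1,1,0,1)
Count: 8 out of 16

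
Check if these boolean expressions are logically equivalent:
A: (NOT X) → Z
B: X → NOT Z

No, Inverse is not equivalent to original (counterexample: Z=0, X=0)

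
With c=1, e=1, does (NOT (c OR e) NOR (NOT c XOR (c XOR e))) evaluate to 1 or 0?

Substituting: (NOT (1 OR 1) NOR (NOT 1 XOR (1 XOR 1)))
= 1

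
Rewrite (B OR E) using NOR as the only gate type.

((B NOR E) NOR (B NOR E))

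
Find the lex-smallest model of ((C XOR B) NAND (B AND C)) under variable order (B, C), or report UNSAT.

B=0, C=0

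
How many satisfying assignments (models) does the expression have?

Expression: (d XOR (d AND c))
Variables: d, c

Satisfying assignments: (1,0)
Count: 1 out of 4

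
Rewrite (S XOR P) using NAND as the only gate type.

((S NAND (S NAND P)) NAND (P NAND (S NAND P)))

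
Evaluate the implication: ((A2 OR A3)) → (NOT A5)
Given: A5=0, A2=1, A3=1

Antecedent ((A2 OR A3)) = 1; consequent (NOT A5) = 1.
1 → 1 = 1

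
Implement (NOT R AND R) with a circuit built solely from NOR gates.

(((R NOR R) NOR (R NOR R)) NOR (R NOR R))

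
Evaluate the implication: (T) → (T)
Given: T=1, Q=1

Antecedent (T) = 1; consequent (T) = 1.
1 → 1 = 1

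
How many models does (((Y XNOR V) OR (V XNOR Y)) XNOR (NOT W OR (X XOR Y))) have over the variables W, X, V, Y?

Satisfying assignments: (0,0,0,0), (0,0,1,1), (0,1,0,0), (0,1,1,1), (1,0,1,0), (1,0,1,1), (1,1,0,0), (1,1,0,1)
Count: 8 out of 16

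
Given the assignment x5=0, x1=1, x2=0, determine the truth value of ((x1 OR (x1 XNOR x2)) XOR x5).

Substituting: ((1 OR (1 XNOR 0)) XOR 0)
= 1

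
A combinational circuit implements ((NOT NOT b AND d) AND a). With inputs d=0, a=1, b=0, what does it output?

Substituting: ((NOT NOT 0 AND 0) AND 1)
= 0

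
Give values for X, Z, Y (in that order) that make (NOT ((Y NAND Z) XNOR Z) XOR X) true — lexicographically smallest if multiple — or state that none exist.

X=0, Z=0, Y=0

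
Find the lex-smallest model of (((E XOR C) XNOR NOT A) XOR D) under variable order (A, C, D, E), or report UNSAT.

A=0, C=0, D=0, E=1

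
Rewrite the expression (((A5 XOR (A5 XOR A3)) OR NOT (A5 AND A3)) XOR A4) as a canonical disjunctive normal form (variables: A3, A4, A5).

(NOT A3 AND NOT A4 AND NOT A5) OR (NOT A3 AND NOT A4 AND A5) OR (A3 AND NOT A4 AND NOT A5) OR (A3 AND NOT A4 AND A5)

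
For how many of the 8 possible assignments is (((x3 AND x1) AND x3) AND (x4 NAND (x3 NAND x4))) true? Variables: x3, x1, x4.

Satisfying assignments: (1,1,0), (1,1,1)
Count: 2 out of 8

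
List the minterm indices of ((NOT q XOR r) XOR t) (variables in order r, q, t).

Σm(0, 3, 5, 6) = (NOT r AND NOT q AND NOT t) OR (NOT r AND q AND t) OR (r AND NOT q AND t) OR (r AND q AND NOT t)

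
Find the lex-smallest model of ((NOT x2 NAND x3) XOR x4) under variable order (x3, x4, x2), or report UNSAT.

x3=0, x4=0, x2=0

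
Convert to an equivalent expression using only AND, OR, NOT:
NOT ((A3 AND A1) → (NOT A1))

(A3 AND A1) AND A1
(Negated implication: NOT(A → B) = A AND NOT B)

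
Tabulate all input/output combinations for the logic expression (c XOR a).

a | c | Output
--------------
0 | 0 | 0
0 | 1 | 1
1 | 0 | 1
1 | 1 | 0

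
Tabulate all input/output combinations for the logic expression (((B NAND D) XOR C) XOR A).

C | B | D | A | Output
----------------------
0 | 0 | 0 | 0 | 1
0 | 0 | 0 | 1 | 0
0 | 0 | 1 | 0 | 1
0 | 0 | 1 | 1 | 0
0 | 1 | 0 | 0 | 1
0 | 1 | 0 | 1 | 0
0 | 1 | 1 | 0 | 0
0 | 1 | 1 | 1 | 1
1 | 0 | 0 | 0 | 0
1 | 0 | 0 | 1 | 1
1 | 0 | 1 | 0 | 0
1 | 0 | 1 | 1 | 1
1 | 1 | 0 | 0 | 0
1 | 1 | 0 | 1 | 1
1 | 1 | 1 | 0 | 1
1 | 1 | 1 | 1 | 0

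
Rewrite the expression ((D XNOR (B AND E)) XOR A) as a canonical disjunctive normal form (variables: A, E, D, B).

(NOT A AND NOT E AND NOT D AND NOT B) OR (NOT A AND NOT E AND NOT D AND B) OR (NOT A AND E AND NOT D AND NOT B) OR (NOT A AND E AND D AND B) OR (A AND NOT E AND D AND NOT B) OR (A AND NOT E AND D AND B) OR (A AND E AND NOT D AND B) OR (A AND E AND D AND NOT B)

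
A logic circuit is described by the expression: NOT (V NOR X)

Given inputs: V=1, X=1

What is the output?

Substituting: NOT (1 NOR 1)
= 1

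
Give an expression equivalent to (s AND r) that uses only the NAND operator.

((s NAND r) NAND (s NAND r))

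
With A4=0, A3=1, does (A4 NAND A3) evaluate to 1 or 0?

Substituting: (0 NAND 1)
= 1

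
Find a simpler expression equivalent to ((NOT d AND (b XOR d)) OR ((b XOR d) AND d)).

By distribution ((E AND v) OR (E AND NOT v) = E):
= (b XOR d)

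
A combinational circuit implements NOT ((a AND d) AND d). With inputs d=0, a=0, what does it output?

Substituting: NOT ((0 AND 0) AND 0)
= 1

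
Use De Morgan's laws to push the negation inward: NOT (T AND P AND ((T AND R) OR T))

NOT T OR NOT P OR NOT ((T AND R) OR T)
De Morgan's: NOT(AND of terms) = OR of negations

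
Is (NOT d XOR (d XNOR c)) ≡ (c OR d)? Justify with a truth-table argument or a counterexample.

No. Counterexample: with d=1, c=0, Expression 1 = 0 but Expression 2 = 1.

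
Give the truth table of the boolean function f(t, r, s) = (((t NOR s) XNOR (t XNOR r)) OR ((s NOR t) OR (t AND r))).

t | r | s | Output
------------------
0 | 0 | 0 | 1
0 | 0 | 1 | 0
0 | 1 | 0 | 1
0 | 1 | 1 | 1
1 | 0 | 0 | 1
1 | 0 | 1 | 1
1 | 1 | 0 | 1
1 | 1 | 1 | 1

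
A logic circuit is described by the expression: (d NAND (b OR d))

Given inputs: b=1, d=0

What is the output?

Substituting: (0 NAND (1 OR 0))
= 1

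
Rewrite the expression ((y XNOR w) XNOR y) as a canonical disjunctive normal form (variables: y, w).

(NOT y AND w) OR (y AND w)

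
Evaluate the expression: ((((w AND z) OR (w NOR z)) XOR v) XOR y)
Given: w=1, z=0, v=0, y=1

Substituting: ((((1 AND 0) OR (1 NOR 0)) XOR 0) XOR 1)
= 1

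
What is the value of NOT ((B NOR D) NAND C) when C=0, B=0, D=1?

Substituting: NOT ((0 NOR 1) NAND 0)
= 0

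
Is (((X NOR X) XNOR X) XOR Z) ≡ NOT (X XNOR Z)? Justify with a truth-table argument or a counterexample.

No. Counterexample: with Z=0, X=1, Expression 1 = 0 but Expression 2 = 1.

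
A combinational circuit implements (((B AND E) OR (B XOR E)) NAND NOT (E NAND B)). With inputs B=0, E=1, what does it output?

Substituting: (((0 AND 1) OR (0 XOR 1)) NAND NOT (1 NAND 0))
= 1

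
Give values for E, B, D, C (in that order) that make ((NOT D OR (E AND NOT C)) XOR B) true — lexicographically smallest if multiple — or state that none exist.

E=0, B=0, D=0, C=0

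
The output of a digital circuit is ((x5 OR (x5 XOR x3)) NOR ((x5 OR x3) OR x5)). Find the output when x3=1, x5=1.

Substituting: ((1 OR (1 XOR 1)) NOR ((1 OR 1) OR 1))
= 0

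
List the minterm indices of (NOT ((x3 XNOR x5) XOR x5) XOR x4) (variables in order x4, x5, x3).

Σm(1, 3, 4, 6) = (NOT x4 AND NOT x5 AND x3) OR (NOT x4 AND x5 AND x3) OR (x4 AND NOT x5 AND NOT x3) OR (x4 AND x5 AND NOT x3)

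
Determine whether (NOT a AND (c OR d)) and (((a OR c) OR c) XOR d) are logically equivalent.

No. Counterexample: with c=0, d=0, a=1, Expression 1 = 0 but Expression 2 = 1.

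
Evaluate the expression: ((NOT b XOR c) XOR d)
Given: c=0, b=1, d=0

Substituting: ((NOT 1 XOR 0) XOR 0)
= 0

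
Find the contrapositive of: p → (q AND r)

Contrapositive: NOT (q AND r) → NOT p
Note: A statement and its contrapositive are logically equivalent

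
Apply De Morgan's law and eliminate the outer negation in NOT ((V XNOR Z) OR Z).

NOT (V XNOR Z) AND NOT Z
De Morgan's: NOT(OR of terms) = AND of negations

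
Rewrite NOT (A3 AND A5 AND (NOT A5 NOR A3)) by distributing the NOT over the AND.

NOT A3 OR NOT A5 OR NOT (NOT A5 NOR A3)
De Morgan's: NOT(AND of terms) = OR of negations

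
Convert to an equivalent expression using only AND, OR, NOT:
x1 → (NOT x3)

NOT x1 OR (NOT x3)
(Implication elimination: A → B = NOT A OR B)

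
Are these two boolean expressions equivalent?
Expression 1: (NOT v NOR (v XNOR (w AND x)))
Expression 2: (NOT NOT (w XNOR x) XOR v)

No. Counterexample: with x=0, v=0, w=0, Expression 1 = 0 but Expression 2 = 1.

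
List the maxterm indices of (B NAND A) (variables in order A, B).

ΠM(3) = (NOT A OR NOT B)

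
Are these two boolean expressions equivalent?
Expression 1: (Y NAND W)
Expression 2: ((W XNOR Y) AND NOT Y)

No. Counterexample: with W=0, Y=1, Expression 1 = 1 but Expression 2 = 0.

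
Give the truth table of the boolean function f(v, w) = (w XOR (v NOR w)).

v | w | Output
--------------
0 | 0 | 1
0 | 1 | 1
1 | 0 | 0
1 | 1 | 1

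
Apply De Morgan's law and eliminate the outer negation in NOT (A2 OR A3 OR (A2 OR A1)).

NOT A2 AND NOT A3 AND NOT (A2 OR A1)
De Morgan's: NOT(OR of terms) = AND of negations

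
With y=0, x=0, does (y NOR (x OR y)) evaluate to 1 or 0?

Substituting: (0 NOR (0 OR 0))
= 1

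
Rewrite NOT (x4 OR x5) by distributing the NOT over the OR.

NOT x4 AND NOT x5
De Morgan's: NOT(OR of terms) = AND of negations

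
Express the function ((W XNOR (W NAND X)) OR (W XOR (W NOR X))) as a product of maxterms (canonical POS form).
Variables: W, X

ΠM(1) = (W OR NOT X)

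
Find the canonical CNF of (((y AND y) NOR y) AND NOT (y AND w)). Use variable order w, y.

(w OR NOT y) AND (NOT w OR NOT y)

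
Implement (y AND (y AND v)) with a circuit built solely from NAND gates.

((y NAND ((y NAND v) NAND (y NAND v))) NAND (y NAND ((y NAND v) NAND (y NAND v))))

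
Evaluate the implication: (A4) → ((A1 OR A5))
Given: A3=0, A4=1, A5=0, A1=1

Antecedent (A4) = 1; consequent ((A1 OR A5)) = 1.
1 → 1 = 1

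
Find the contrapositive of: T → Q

Contrapositive: NOT Q → NOT T
Note: A statement and its contrapositive are logically equivalent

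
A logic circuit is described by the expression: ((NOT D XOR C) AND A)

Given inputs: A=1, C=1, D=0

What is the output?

Substituting: ((NOT 0 XOR 1) AND 1)
= 0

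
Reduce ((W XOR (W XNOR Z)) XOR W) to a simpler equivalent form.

By XOR self-cancellation ((E XOR v) XOR v = E):
= (W XNOR Z)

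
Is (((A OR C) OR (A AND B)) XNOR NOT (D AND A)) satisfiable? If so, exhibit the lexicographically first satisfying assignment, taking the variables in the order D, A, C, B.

D=0, A=0, C=1, B=0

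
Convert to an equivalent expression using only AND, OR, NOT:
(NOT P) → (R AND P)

P OR (R AND P)
(Implication elimination: A → B = NOT A OR B)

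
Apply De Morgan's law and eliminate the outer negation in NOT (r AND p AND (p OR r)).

NOT r OR NOT p OR NOT (p OR r)
De Morgan's: NOT(AND of terms) = OR of negations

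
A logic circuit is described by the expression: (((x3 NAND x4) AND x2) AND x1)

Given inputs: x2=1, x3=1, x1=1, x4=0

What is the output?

Substituting: (((1 NAND 0) AND 1) AND 1)
= 1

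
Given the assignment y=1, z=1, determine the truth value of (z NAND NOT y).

Substituting: (1 NAND NOT 1)
= 1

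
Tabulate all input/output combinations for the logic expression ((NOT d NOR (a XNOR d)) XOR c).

a | d | c | Output
------------------
0 | 0 | 0 | 0
0 | 0 | 1 | 1
0 | 1 | 0 | 1
0 | 1 | 1 | 0
1 | 0 | 0 | 0
1 | 0 | 1 | 1
1 | 1 | 0 | 0
1 | 1 | 1 | 1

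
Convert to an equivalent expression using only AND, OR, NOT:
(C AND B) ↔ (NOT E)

((C AND B) AND (NOT E)) OR (NOT (C AND B) AND E)
(Biconditional = both true or both false)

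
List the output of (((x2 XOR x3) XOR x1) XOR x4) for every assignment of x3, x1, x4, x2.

x3 | x1 | x4 | x2 | Output
--------------------------
0 | 0 | 0 | 0 | 0
0 | 0 | 0 | 1 | 1
0 | 0 | 1 | 0 | 1
0 | 0 | 1 | 1 | 0
0 | 1 | 0 | 0 | 1
0 | 1 | 0 | 1 | 0
0 | 1 | 1 | 0 | 0
0 | 1 | 1 | 1 | 1
1 | 0 | 0 | 0 | 1
1 | 0 | 0 | 1 | 0
1 | 0 | 1 | 0 | 0
1 | 0 | 1 | 1 | 1
1 | 1 | 0 | 0 | 0
1 | 1 | 0 | 1 | 1
1 | 1 | 1 | 0 | 1
1 | 1 | 1 | 1 | 0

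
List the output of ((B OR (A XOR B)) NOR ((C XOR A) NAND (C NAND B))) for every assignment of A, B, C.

A | B | C | Output
------------------
0 | 0 | 0 | 0
0 | 0 | 1 | 1
0 | 1 | 0 | 0
0 | 1 | 1 | 0
1 | 0 | 0 | 0
1 | 0 | 1 | 0
1 | 1 | 0 | 0
1 | 1 | 1 | 0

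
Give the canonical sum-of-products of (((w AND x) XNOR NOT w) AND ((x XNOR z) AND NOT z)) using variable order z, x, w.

Σm(1) = (NOT z AND NOT x AND w)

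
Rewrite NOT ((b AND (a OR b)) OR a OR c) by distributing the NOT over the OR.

NOT (b AND (a OR b)) AND NOT a AND NOT c
De Morgan's: NOT(OR of terms) = AND of negations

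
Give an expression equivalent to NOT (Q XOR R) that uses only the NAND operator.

(((Q NAND (Q NAND R)) NAND (R NAND (Q NAND R))) NAND ((Q NAND (Q NAND R)) NAND (R NAND (Q NAND R))))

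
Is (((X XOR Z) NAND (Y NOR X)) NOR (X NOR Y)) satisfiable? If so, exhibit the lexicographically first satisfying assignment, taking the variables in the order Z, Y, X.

UNSATISFIABLE - no assignment makes this expression true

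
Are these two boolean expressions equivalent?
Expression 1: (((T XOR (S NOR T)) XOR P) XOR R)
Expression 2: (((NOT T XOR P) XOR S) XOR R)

No. Counterexample: with T=1, S=0, P=0, R=0, Expression 1 = 1 but Expression 2 = 0.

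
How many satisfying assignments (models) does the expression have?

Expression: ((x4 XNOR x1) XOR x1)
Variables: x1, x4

Satisfying assignments: (0,0), (1,0)
Count: 2 out of 4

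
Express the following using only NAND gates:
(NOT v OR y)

(((v NAND v) NAND (v NAND v)) NAND (y NAND y))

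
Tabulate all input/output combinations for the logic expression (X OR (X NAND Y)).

Y | X | Output
--------------
0 | 0 | 1
0 | 1 | 1
1 | 0 | 1
1 | 1 | 1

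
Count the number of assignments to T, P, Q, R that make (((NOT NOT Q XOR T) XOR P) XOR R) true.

Satisfying assignments: (0,0,0,1), (0,0,1,0), (0,1,0,0), (0,1,1,1), (1,0,0,0), (1,0,1,1), (1,1,0,1), (1,1,1,0)
Count: 8 out of 16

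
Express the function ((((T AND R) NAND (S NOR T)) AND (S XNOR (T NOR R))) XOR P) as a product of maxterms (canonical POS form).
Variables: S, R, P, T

ΠM(0, 3, 6, 7, 9, 10, 12, 13) = (S OR R OR P OR T) AND (S OR R OR NOT P OR NOT T) AND (S OR NOT R OR NOT P OR T) AND (S OR NOT R OR NOT P OR NOT T) AND (NOT S OR R OR P OR NOT T) AND (NOT S OR R OR NOT P OR T) AND (NOT S OR NOT R OR P OR T) AND (NOT S OR NOT R OR P OR NOT T)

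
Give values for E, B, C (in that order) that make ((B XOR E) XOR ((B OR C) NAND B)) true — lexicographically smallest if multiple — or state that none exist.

E=0, B=0, C=0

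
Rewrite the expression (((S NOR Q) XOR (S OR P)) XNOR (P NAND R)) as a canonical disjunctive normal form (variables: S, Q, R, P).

(NOT S AND NOT Q AND NOT R AND NOT P) OR (NOT S AND NOT Q AND R AND NOT P) OR (NOT S AND NOT Q AND R AND P) OR (NOT S AND Q AND NOT R AND P) OR (S AND NOT Q AND NOT R AND NOT P) OR (S AND NOT Q AND NOT R AND P) OR (S AND NOT Q AND R AND NOT P) OR (S AND Q AND NOT R AND NOT P) OR (S AND Q AND NOT R AND P) OR (S AND Q AND R AND NOT P)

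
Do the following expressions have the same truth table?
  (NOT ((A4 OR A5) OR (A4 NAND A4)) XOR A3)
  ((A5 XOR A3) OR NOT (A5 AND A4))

No. Counterexample: with A3=0, A5=0, A4=0, Expression 1 = 0 but Expression 2 = 1.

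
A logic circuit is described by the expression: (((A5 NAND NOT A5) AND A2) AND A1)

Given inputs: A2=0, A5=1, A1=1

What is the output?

Substituting: (((1 NAND NOT 1) AND 0) AND 1)
= 0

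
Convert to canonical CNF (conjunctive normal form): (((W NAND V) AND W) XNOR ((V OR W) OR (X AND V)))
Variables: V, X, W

(NOT V OR X OR W) AND (NOT V OR X OR NOT W) AND (NOT V OR NOT X OR W) AND (NOT V OR NOT X OR NOT W)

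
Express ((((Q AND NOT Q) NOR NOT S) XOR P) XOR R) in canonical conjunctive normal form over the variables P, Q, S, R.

(P OR Q OR S OR R) AND (P OR Q OR NOT S OR NOT R) AND (P OR NOT Q OR S OR R) AND (P OR NOT Q OR NOT S OR NOT R) AND (NOT P OR Q OR S OR NOT R) AND (NOT P OR Q OR NOT S OR R) AND (NOT P OR NOT Q OR S OR NOT R) AND (NOT P OR NOT Q OR NOT S OR R)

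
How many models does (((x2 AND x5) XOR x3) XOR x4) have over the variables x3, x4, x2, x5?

Satisfying assignments: (0,0,1,1), (0,1,0,0), (0,1,0,1), (0,1,1,0), (1,0,0,0), (1,0,0,1), (1,0,1,0), (1,1,1,1)
Count: 8 out of 16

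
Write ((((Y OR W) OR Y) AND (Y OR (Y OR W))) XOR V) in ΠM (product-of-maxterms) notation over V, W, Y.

ΠM(0, 5, 6, 7) = (V OR W OR Y) AND (NOT V OR W OR NOT Y) AND (NOT V OR NOT W OR Y) AND (NOT V OR NOT W OR NOT Y)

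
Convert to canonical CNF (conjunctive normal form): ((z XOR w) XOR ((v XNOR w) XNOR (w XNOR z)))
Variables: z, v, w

(z OR v OR NOT w) AND (z OR NOT v OR w) AND (NOT z OR v OR NOT w) AND (NOT z OR NOT v OR w)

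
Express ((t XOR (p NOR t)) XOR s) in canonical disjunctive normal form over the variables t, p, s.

(NOT t AND NOT p AND NOT s) OR (NOT t AND p AND s) OR (t AND NOT p AND NOT s) OR (t AND p AND NOT s)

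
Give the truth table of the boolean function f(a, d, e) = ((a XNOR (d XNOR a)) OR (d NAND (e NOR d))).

a | d | e | Output
------------------
0 | 0 | 0 | 1
0 | 0 | 1 | 1
0 | 1 | 0 | 1
0 | 1 | 1 | 1
1 | 0 | 0 | 1
1 | 0 | 1 | 1
1 | 1 | 0 | 1
1 | 1 | 1 | 1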